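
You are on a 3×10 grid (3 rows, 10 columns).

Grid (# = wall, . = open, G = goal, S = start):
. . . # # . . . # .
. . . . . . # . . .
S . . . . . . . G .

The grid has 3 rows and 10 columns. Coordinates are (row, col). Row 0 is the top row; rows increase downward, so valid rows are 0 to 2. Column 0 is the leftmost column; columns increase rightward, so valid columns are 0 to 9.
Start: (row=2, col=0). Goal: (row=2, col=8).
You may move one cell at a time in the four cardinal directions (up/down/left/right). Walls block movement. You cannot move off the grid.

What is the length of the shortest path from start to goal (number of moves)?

Answer: Shortest path length: 8

Derivation:
BFS from (row=2, col=0) until reaching (row=2, col=8):
  Distance 0: (row=2, col=0)
  Distance 1: (row=1, col=0), (row=2, col=1)
  Distance 2: (row=0, col=0), (row=1, col=1), (row=2, col=2)
  Distance 3: (row=0, col=1), (row=1, col=2), (row=2, col=3)
  Distance 4: (row=0, col=2), (row=1, col=3), (row=2, col=4)
  Distance 5: (row=1, col=4), (row=2, col=5)
  Distance 6: (row=1, col=5), (row=2, col=6)
  Distance 7: (row=0, col=5), (row=2, col=7)
  Distance 8: (row=0, col=6), (row=1, col=7), (row=2, col=8)  <- goal reached here
One shortest path (8 moves): (row=2, col=0) -> (row=2, col=1) -> (row=2, col=2) -> (row=2, col=3) -> (row=2, col=4) -> (row=2, col=5) -> (row=2, col=6) -> (row=2, col=7) -> (row=2, col=8)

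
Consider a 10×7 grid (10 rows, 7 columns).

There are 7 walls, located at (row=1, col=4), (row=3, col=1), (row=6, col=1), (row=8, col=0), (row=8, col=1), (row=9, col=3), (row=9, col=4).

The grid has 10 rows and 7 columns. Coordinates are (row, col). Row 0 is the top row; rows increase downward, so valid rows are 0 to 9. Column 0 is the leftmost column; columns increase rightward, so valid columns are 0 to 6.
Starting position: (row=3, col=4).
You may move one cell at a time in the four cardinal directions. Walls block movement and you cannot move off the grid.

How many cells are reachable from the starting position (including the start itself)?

Answer: Reachable cells: 63

Derivation:
BFS flood-fill from (row=3, col=4):
  Distance 0: (row=3, col=4)
  Distance 1: (row=2, col=4), (row=3, col=3), (row=3, col=5), (row=4, col=4)
  Distance 2: (row=2, col=3), (row=2, col=5), (row=3, col=2), (row=3, col=6), (row=4, col=3), (row=4, col=5), (row=5, col=4)
  Distance 3: (row=1, col=3), (row=1, col=5), (row=2, col=2), (row=2, col=6), (row=4, col=2), (row=4, col=6), (row=5, col=3), (row=5, col=5), (row=6, col=4)
  Distance 4: (row=0, col=3), (row=0, col=5), (row=1, col=2), (row=1, col=6), (row=2, col=1), (row=4, col=1), (row=5, col=2), (row=5, col=6), (row=6, col=3), (row=6, col=5), (row=7, col=4)
  Distance 5: (row=0, col=2), (row=0, col=4), (row=0, col=6), (row=1, col=1), (row=2, col=0), (row=4, col=0), (row=5, col=1), (row=6, col=2), (row=6, col=6), (row=7, col=3), (row=7, col=5), (row=8, col=4)
  Distance 6: (row=0, col=1), (row=1, col=0), (row=3, col=0), (row=5, col=0), (row=7, col=2), (row=7, col=6), (row=8, col=3), (row=8, col=5)
  Distance 7: (row=0, col=0), (row=6, col=0), (row=7, col=1), (row=8, col=2), (row=8, col=6), (row=9, col=5)
  Distance 8: (row=7, col=0), (row=9, col=2), (row=9, col=6)
  Distance 9: (row=9, col=1)
  Distance 10: (row=9, col=0)
Total reachable: 63 (grid has 63 open cells total)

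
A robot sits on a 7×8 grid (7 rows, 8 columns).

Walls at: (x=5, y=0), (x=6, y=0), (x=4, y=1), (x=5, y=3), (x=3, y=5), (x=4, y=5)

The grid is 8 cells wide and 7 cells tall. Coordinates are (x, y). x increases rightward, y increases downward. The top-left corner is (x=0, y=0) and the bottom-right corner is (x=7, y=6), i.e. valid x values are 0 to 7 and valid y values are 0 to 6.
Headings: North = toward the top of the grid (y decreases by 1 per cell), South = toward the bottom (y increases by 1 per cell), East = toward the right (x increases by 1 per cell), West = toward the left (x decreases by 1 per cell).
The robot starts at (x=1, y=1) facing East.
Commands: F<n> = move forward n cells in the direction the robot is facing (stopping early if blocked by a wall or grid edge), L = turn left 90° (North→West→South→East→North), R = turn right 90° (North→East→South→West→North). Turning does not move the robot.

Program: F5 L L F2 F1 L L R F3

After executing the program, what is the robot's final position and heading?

Answer: Final position: (x=0, y=4), facing South

Derivation:
Start: (x=1, y=1), facing East
  F5: move forward 2/5 (blocked), now at (x=3, y=1)
  L: turn left, now facing North
  L: turn left, now facing West
  F2: move forward 2, now at (x=1, y=1)
  F1: move forward 1, now at (x=0, y=1)
  L: turn left, now facing South
  L: turn left, now facing East
  R: turn right, now facing South
  F3: move forward 3, now at (x=0, y=4)
Final: (x=0, y=4), facing South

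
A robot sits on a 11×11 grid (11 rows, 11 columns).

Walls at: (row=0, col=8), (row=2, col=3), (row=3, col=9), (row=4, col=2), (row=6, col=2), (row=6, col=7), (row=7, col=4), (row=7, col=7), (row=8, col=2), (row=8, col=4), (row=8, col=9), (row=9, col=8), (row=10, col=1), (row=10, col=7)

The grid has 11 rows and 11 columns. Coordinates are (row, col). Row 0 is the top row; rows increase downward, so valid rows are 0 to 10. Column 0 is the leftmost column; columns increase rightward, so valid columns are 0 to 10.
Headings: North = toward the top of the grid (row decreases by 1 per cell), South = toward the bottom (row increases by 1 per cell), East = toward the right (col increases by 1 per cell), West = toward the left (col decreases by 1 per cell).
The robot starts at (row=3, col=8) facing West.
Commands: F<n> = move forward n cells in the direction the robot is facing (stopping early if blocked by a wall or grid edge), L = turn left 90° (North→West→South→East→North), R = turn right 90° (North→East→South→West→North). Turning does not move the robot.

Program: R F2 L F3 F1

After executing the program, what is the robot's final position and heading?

Answer: Final position: (row=1, col=4), facing West

Derivation:
Start: (row=3, col=8), facing West
  R: turn right, now facing North
  F2: move forward 2, now at (row=1, col=8)
  L: turn left, now facing West
  F3: move forward 3, now at (row=1, col=5)
  F1: move forward 1, now at (row=1, col=4)
Final: (row=1, col=4), facing West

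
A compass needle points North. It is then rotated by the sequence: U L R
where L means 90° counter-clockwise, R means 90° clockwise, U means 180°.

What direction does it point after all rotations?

Start: North
  U (U-turn (180°)) -> South
  L (left (90° counter-clockwise)) -> East
  R (right (90° clockwise)) -> South
Final: South

Answer: Final heading: South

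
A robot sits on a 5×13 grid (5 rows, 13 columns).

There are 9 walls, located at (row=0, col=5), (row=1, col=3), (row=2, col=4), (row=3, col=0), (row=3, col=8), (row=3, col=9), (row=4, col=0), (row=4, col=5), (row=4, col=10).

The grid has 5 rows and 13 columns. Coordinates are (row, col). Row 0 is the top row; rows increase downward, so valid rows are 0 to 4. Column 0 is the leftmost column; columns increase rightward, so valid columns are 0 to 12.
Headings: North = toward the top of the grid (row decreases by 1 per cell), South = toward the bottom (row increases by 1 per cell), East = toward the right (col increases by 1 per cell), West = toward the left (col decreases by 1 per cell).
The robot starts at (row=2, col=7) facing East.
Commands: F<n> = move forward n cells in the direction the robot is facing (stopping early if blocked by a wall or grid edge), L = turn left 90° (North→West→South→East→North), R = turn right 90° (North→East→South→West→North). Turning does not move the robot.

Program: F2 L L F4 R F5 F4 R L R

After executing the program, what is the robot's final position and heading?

Answer: Final position: (row=1, col=5), facing East

Derivation:
Start: (row=2, col=7), facing East
  F2: move forward 2, now at (row=2, col=9)
  L: turn left, now facing North
  L: turn left, now facing West
  F4: move forward 4, now at (row=2, col=5)
  R: turn right, now facing North
  F5: move forward 1/5 (blocked), now at (row=1, col=5)
  F4: move forward 0/4 (blocked), now at (row=1, col=5)
  R: turn right, now facing East
  L: turn left, now facing North
  R: turn right, now facing East
Final: (row=1, col=5), facing East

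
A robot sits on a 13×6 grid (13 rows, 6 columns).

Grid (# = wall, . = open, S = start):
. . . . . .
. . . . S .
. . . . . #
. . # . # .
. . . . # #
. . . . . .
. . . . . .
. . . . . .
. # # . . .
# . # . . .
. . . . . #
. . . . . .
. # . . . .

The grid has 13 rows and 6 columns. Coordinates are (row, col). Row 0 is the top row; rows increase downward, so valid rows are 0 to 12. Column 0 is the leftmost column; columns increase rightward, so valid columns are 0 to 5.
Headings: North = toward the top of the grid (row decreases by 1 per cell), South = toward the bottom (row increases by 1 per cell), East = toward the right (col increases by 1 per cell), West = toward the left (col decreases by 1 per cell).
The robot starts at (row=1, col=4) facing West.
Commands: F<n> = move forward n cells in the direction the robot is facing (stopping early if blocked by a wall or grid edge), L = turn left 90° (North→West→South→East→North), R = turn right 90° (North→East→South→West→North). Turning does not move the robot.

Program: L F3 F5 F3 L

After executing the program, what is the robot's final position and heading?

Answer: Final position: (row=2, col=4), facing East

Derivation:
Start: (row=1, col=4), facing West
  L: turn left, now facing South
  F3: move forward 1/3 (blocked), now at (row=2, col=4)
  F5: move forward 0/5 (blocked), now at (row=2, col=4)
  F3: move forward 0/3 (blocked), now at (row=2, col=4)
  L: turn left, now facing East
Final: (row=2, col=4), facing East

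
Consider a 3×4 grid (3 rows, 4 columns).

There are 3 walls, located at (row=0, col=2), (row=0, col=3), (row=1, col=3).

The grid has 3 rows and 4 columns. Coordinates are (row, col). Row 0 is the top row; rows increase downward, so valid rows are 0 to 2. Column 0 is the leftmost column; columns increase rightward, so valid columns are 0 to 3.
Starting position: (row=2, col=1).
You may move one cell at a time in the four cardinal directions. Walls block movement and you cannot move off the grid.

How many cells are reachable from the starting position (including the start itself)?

BFS flood-fill from (row=2, col=1):
  Distance 0: (row=2, col=1)
  Distance 1: (row=1, col=1), (row=2, col=0), (row=2, col=2)
  Distance 2: (row=0, col=1), (row=1, col=0), (row=1, col=2), (row=2, col=3)
  Distance 3: (row=0, col=0)
Total reachable: 9 (grid has 9 open cells total)

Answer: Reachable cells: 9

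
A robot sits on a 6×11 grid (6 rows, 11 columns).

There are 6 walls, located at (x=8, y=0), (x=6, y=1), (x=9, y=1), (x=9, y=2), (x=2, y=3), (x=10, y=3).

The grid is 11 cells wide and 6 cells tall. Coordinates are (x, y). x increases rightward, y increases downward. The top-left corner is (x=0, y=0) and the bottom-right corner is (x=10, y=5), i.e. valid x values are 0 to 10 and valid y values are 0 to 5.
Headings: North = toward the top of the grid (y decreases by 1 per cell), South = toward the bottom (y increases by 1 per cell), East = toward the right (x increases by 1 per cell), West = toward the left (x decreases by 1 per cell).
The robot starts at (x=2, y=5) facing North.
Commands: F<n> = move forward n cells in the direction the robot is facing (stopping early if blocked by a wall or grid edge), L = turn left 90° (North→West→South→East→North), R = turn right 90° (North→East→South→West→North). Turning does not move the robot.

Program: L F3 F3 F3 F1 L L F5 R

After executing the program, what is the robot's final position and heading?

Answer: Final position: (x=5, y=5), facing South

Derivation:
Start: (x=2, y=5), facing North
  L: turn left, now facing West
  F3: move forward 2/3 (blocked), now at (x=0, y=5)
  F3: move forward 0/3 (blocked), now at (x=0, y=5)
  F3: move forward 0/3 (blocked), now at (x=0, y=5)
  F1: move forward 0/1 (blocked), now at (x=0, y=5)
  L: turn left, now facing South
  L: turn left, now facing East
  F5: move forward 5, now at (x=5, y=5)
  R: turn right, now facing South
Final: (x=5, y=5), facing South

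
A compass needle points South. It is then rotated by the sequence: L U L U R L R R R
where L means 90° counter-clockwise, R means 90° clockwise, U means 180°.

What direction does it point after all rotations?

Start: South
  L (left (90° counter-clockwise)) -> East
  U (U-turn (180°)) -> West
  L (left (90° counter-clockwise)) -> South
  U (U-turn (180°)) -> North
  R (right (90° clockwise)) -> East
  L (left (90° counter-clockwise)) -> North
  R (right (90° clockwise)) -> East
  R (right (90° clockwise)) -> South
  R (right (90° clockwise)) -> West
Final: West

Answer: Final heading: West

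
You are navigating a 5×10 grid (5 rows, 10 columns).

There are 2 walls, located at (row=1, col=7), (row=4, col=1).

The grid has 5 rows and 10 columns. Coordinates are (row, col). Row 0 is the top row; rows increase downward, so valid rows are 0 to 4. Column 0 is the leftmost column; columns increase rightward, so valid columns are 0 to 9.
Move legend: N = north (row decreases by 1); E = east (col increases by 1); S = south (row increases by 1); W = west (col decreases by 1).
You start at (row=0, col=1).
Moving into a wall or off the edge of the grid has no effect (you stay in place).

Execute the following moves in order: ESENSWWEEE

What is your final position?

Start: (row=0, col=1)
  E (east): (row=0, col=1) -> (row=0, col=2)
  S (south): (row=0, col=2) -> (row=1, col=2)
  E (east): (row=1, col=2) -> (row=1, col=3)
  N (north): (row=1, col=3) -> (row=0, col=3)
  S (south): (row=0, col=3) -> (row=1, col=3)
  W (west): (row=1, col=3) -> (row=1, col=2)
  W (west): (row=1, col=2) -> (row=1, col=1)
  E (east): (row=1, col=1) -> (row=1, col=2)
  E (east): (row=1, col=2) -> (row=1, col=3)
  E (east): (row=1, col=3) -> (row=1, col=4)
Final: (row=1, col=4)

Answer: Final position: (row=1, col=4)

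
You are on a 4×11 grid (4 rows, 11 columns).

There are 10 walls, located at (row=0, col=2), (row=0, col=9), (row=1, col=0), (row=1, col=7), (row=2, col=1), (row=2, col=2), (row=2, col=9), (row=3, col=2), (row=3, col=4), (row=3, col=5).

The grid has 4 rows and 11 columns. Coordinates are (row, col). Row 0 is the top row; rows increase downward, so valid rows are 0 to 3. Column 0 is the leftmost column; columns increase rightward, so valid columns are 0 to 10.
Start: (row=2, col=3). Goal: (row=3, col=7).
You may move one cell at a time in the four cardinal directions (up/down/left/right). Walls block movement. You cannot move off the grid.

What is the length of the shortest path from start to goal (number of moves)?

Answer: Shortest path length: 5

Derivation:
BFS from (row=2, col=3) until reaching (row=3, col=7):
  Distance 0: (row=2, col=3)
  Distance 1: (row=1, col=3), (row=2, col=4), (row=3, col=3)
  Distance 2: (row=0, col=3), (row=1, col=2), (row=1, col=4), (row=2, col=5)
  Distance 3: (row=0, col=4), (row=1, col=1), (row=1, col=5), (row=2, col=6)
  Distance 4: (row=0, col=1), (row=0, col=5), (row=1, col=6), (row=2, col=7), (row=3, col=6)
  Distance 5: (row=0, col=0), (row=0, col=6), (row=2, col=8), (row=3, col=7)  <- goal reached here
One shortest path (5 moves): (row=2, col=3) -> (row=2, col=4) -> (row=2, col=5) -> (row=2, col=6) -> (row=2, col=7) -> (row=3, col=7)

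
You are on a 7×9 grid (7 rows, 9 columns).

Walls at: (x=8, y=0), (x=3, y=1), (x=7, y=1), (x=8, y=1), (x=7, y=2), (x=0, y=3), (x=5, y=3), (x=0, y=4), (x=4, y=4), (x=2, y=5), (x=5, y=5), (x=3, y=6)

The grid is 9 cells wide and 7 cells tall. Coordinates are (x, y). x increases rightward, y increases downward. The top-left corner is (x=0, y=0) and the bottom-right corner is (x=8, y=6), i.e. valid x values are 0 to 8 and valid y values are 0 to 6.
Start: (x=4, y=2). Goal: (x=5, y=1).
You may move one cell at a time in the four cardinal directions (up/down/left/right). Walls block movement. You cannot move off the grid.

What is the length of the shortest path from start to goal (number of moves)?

Answer: Shortest path length: 2

Derivation:
BFS from (x=4, y=2) until reaching (x=5, y=1):
  Distance 0: (x=4, y=2)
  Distance 1: (x=4, y=1), (x=3, y=2), (x=5, y=2), (x=4, y=3)
  Distance 2: (x=4, y=0), (x=5, y=1), (x=2, y=2), (x=6, y=2), (x=3, y=3)  <- goal reached here
One shortest path (2 moves): (x=4, y=2) -> (x=5, y=2) -> (x=5, y=1)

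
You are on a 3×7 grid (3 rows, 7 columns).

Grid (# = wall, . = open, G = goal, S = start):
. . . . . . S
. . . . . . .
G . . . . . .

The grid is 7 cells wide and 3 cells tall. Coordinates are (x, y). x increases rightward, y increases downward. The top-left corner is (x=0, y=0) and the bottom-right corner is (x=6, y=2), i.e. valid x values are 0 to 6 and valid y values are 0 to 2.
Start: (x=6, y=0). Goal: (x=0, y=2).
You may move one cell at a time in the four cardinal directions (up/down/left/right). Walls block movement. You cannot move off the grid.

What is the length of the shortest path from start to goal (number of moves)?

BFS from (x=6, y=0) until reaching (x=0, y=2):
  Distance 0: (x=6, y=0)
  Distance 1: (x=5, y=0), (x=6, y=1)
  Distance 2: (x=4, y=0), (x=5, y=1), (x=6, y=2)
  Distance 3: (x=3, y=0), (x=4, y=1), (x=5, y=2)
  Distance 4: (x=2, y=0), (x=3, y=1), (x=4, y=2)
  Distance 5: (x=1, y=0), (x=2, y=1), (x=3, y=2)
  Distance 6: (x=0, y=0), (x=1, y=1), (x=2, y=2)
  Distance 7: (x=0, y=1), (x=1, y=2)
  Distance 8: (x=0, y=2)  <- goal reached here
One shortest path (8 moves): (x=6, y=0) -> (x=5, y=0) -> (x=4, y=0) -> (x=3, y=0) -> (x=2, y=0) -> (x=1, y=0) -> (x=0, y=0) -> (x=0, y=1) -> (x=0, y=2)

Answer: Shortest path length: 8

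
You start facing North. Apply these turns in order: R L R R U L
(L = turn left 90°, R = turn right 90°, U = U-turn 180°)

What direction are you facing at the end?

Answer: Final heading: West

Derivation:
Start: North
  R (right (90° clockwise)) -> East
  L (left (90° counter-clockwise)) -> North
  R (right (90° clockwise)) -> East
  R (right (90° clockwise)) -> South
  U (U-turn (180°)) -> North
  L (left (90° counter-clockwise)) -> West
Final: West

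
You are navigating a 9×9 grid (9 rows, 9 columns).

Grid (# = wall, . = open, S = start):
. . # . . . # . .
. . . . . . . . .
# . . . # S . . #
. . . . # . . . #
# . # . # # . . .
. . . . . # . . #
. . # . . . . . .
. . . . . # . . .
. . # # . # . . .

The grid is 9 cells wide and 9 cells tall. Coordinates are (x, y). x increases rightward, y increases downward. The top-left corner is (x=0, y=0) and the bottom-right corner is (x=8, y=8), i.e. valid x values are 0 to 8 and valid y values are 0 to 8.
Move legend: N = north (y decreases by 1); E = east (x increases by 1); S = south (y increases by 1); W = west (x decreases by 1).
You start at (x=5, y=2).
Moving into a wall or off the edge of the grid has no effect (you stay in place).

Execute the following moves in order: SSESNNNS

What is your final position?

Answer: Final position: (x=6, y=2)

Derivation:
Start: (x=5, y=2)
  S (south): (x=5, y=2) -> (x=5, y=3)
  S (south): blocked, stay at (x=5, y=3)
  E (east): (x=5, y=3) -> (x=6, y=3)
  S (south): (x=6, y=3) -> (x=6, y=4)
  N (north): (x=6, y=4) -> (x=6, y=3)
  N (north): (x=6, y=3) -> (x=6, y=2)
  N (north): (x=6, y=2) -> (x=6, y=1)
  S (south): (x=6, y=1) -> (x=6, y=2)
Final: (x=6, y=2)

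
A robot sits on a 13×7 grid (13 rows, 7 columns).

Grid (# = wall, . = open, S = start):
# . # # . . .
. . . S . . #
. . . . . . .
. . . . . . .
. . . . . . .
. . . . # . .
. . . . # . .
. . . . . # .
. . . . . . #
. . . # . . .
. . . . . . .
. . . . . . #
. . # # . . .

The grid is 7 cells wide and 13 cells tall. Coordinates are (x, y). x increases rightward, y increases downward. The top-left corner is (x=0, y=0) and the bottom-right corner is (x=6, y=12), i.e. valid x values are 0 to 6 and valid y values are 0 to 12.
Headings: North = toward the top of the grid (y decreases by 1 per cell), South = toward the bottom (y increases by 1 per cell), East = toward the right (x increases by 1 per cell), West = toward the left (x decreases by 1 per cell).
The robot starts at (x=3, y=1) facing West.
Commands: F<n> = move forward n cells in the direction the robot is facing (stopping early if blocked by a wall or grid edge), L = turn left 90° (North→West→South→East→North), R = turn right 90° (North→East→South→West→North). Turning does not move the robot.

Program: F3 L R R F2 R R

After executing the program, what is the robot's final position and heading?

Start: (x=3, y=1), facing West
  F3: move forward 3, now at (x=0, y=1)
  L: turn left, now facing South
  R: turn right, now facing West
  R: turn right, now facing North
  F2: move forward 0/2 (blocked), now at (x=0, y=1)
  R: turn right, now facing East
  R: turn right, now facing South
Final: (x=0, y=1), facing South

Answer: Final position: (x=0, y=1), facing South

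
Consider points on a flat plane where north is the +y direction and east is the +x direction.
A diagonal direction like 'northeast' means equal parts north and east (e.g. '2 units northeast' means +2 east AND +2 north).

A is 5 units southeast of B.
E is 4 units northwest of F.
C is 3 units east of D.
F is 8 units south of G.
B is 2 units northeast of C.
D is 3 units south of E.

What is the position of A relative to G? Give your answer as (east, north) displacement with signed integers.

Place G at the origin (east=0, north=0).
  F is 8 units south of G: delta (east=+0, north=-8); F at (east=0, north=-8).
  E is 4 units northwest of F: delta (east=-4, north=+4); E at (east=-4, north=-4).
  D is 3 units south of E: delta (east=+0, north=-3); D at (east=-4, north=-7).
  C is 3 units east of D: delta (east=+3, north=+0); C at (east=-1, north=-7).
  B is 2 units northeast of C: delta (east=+2, north=+2); B at (east=1, north=-5).
  A is 5 units southeast of B: delta (east=+5, north=-5); A at (east=6, north=-10).
Therefore A relative to G: (east=6, north=-10).

Answer: A is at (east=6, north=-10) relative to G.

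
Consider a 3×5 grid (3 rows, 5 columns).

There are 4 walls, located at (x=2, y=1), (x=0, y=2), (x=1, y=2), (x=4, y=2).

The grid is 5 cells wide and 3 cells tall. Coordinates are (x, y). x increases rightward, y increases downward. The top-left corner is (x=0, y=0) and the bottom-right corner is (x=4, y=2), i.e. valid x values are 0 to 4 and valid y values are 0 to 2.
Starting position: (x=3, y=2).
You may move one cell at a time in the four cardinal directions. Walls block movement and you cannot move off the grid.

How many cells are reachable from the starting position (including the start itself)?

Answer: Reachable cells: 11

Derivation:
BFS flood-fill from (x=3, y=2):
  Distance 0: (x=3, y=2)
  Distance 1: (x=3, y=1), (x=2, y=2)
  Distance 2: (x=3, y=0), (x=4, y=1)
  Distance 3: (x=2, y=0), (x=4, y=0)
  Distance 4: (x=1, y=0)
  Distance 5: (x=0, y=0), (x=1, y=1)
  Distance 6: (x=0, y=1)
Total reachable: 11 (grid has 11 open cells total)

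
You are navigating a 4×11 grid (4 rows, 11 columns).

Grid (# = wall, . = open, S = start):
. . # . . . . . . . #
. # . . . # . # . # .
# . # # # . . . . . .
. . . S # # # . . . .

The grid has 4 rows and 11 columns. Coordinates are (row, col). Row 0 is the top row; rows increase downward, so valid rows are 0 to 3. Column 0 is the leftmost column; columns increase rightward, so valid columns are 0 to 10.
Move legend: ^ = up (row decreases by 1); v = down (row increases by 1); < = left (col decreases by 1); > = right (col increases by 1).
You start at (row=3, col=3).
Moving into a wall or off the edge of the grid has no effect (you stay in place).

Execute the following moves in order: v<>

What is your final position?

Start: (row=3, col=3)
  v (down): blocked, stay at (row=3, col=3)
  < (left): (row=3, col=3) -> (row=3, col=2)
  > (right): (row=3, col=2) -> (row=3, col=3)
Final: (row=3, col=3)

Answer: Final position: (row=3, col=3)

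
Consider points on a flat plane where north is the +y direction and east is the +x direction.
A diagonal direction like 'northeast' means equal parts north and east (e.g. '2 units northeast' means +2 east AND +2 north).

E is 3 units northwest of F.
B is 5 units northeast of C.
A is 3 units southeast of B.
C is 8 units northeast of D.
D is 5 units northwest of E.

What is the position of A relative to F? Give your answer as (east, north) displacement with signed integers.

Answer: A is at (east=8, north=18) relative to F.

Derivation:
Place F at the origin (east=0, north=0).
  E is 3 units northwest of F: delta (east=-3, north=+3); E at (east=-3, north=3).
  D is 5 units northwest of E: delta (east=-5, north=+5); D at (east=-8, north=8).
  C is 8 units northeast of D: delta (east=+8, north=+8); C at (east=0, north=16).
  B is 5 units northeast of C: delta (east=+5, north=+5); B at (east=5, north=21).
  A is 3 units southeast of B: delta (east=+3, north=-3); A at (east=8, north=18).
Therefore A relative to F: (east=8, north=18).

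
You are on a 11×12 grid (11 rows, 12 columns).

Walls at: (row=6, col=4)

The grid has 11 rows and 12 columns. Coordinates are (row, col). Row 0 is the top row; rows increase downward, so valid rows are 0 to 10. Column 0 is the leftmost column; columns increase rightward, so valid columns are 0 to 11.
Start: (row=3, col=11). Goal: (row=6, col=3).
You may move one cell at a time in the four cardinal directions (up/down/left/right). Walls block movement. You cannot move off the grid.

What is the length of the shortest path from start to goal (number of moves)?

BFS from (row=3, col=11) until reaching (row=6, col=3):
  Distance 0: (row=3, col=11)
  Distance 1: (row=2, col=11), (row=3, col=10), (row=4, col=11)
  Distance 2: (row=1, col=11), (row=2, col=10), (row=3, col=9), (row=4, col=10), (row=5, col=11)
  Distance 3: (row=0, col=11), (row=1, col=10), (row=2, col=9), (row=3, col=8), (row=4, col=9), (row=5, col=10), (row=6, col=11)
  Distance 4: (row=0, col=10), (row=1, col=9), (row=2, col=8), (row=3, col=7), (row=4, col=8), (row=5, col=9), (row=6, col=10), (row=7, col=11)
  Distance 5: (row=0, col=9), (row=1, col=8), (row=2, col=7), (row=3, col=6), (row=4, col=7), (row=5, col=8), (row=6, col=9), (row=7, col=10), (row=8, col=11)
  Distance 6: (row=0, col=8), (row=1, col=7), (row=2, col=6), (row=3, col=5), (row=4, col=6), (row=5, col=7), (row=6, col=8), (row=7, col=9), (row=8, col=10), (row=9, col=11)
  Distance 7: (row=0, col=7), (row=1, col=6), (row=2, col=5), (row=3, col=4), (row=4, col=5), (row=5, col=6), (row=6, col=7), (row=7, col=8), (row=8, col=9), (row=9, col=10), (row=10, col=11)
  Distance 8: (row=0, col=6), (row=1, col=5), (row=2, col=4), (row=3, col=3), (row=4, col=4), (row=5, col=5), (row=6, col=6), (row=7, col=7), (row=8, col=8), (row=9, col=9), (row=10, col=10)
  Distance 9: (row=0, col=5), (row=1, col=4), (row=2, col=3), (row=3, col=2), (row=4, col=3), (row=5, col=4), (row=6, col=5), (row=7, col=6), (row=8, col=7), (row=9, col=8), (row=10, col=9)
  Distance 10: (row=0, col=4), (row=1, col=3), (row=2, col=2), (row=3, col=1), (row=4, col=2), (row=5, col=3), (row=7, col=5), (row=8, col=6), (row=9, col=7), (row=10, col=8)
  Distance 11: (row=0, col=3), (row=1, col=2), (row=2, col=1), (row=3, col=0), (row=4, col=1), (row=5, col=2), (row=6, col=3), (row=7, col=4), (row=8, col=5), (row=9, col=6), (row=10, col=7)  <- goal reached here
One shortest path (11 moves): (row=3, col=11) -> (row=3, col=10) -> (row=3, col=9) -> (row=3, col=8) -> (row=3, col=7) -> (row=3, col=6) -> (row=3, col=5) -> (row=3, col=4) -> (row=3, col=3) -> (row=4, col=3) -> (row=5, col=3) -> (row=6, col=3)

Answer: Shortest path length: 11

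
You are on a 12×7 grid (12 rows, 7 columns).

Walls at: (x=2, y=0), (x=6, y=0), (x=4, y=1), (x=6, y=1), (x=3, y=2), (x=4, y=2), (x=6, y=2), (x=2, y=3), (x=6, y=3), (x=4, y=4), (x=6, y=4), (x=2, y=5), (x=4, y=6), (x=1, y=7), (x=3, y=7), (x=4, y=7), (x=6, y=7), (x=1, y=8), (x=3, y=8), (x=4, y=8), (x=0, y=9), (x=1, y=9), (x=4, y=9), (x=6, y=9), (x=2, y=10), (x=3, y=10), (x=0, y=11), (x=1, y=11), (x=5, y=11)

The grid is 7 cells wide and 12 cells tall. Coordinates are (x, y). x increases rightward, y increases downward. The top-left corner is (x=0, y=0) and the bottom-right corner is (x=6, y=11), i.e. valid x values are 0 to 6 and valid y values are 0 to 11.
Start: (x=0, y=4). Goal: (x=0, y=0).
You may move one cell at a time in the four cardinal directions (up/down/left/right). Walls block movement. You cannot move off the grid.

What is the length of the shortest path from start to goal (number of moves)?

BFS from (x=0, y=4) until reaching (x=0, y=0):
  Distance 0: (x=0, y=4)
  Distance 1: (x=0, y=3), (x=1, y=4), (x=0, y=5)
  Distance 2: (x=0, y=2), (x=1, y=3), (x=2, y=4), (x=1, y=5), (x=0, y=6)
  Distance 3: (x=0, y=1), (x=1, y=2), (x=3, y=4), (x=1, y=6), (x=0, y=7)
  Distance 4: (x=0, y=0), (x=1, y=1), (x=2, y=2), (x=3, y=3), (x=3, y=5), (x=2, y=6), (x=0, y=8)  <- goal reached here
One shortest path (4 moves): (x=0, y=4) -> (x=0, y=3) -> (x=0, y=2) -> (x=0, y=1) -> (x=0, y=0)

Answer: Shortest path length: 4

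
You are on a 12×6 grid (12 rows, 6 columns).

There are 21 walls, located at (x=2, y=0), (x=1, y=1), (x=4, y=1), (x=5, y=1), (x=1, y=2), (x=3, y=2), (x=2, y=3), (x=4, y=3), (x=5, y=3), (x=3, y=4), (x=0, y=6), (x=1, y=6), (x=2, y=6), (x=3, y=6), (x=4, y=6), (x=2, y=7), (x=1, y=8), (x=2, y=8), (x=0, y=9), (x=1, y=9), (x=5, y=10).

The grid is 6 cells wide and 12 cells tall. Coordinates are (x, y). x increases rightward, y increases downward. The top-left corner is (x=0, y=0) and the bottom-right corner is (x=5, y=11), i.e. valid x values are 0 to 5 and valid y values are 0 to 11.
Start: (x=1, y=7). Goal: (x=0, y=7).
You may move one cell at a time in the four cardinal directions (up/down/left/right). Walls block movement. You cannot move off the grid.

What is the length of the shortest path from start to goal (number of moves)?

Answer: Shortest path length: 1

Derivation:
BFS from (x=1, y=7) until reaching (x=0, y=7):
  Distance 0: (x=1, y=7)
  Distance 1: (x=0, y=7)  <- goal reached here
One shortest path (1 moves): (x=1, y=7) -> (x=0, y=7)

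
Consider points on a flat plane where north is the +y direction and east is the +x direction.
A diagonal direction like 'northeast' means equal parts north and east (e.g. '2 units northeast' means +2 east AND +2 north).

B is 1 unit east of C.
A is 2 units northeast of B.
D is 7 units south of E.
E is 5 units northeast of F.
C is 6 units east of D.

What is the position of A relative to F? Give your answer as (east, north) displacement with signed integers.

Place F at the origin (east=0, north=0).
  E is 5 units northeast of F: delta (east=+5, north=+5); E at (east=5, north=5).
  D is 7 units south of E: delta (east=+0, north=-7); D at (east=5, north=-2).
  C is 6 units east of D: delta (east=+6, north=+0); C at (east=11, north=-2).
  B is 1 unit east of C: delta (east=+1, north=+0); B at (east=12, north=-2).
  A is 2 units northeast of B: delta (east=+2, north=+2); A at (east=14, north=0).
Therefore A relative to F: (east=14, north=0).

Answer: A is at (east=14, north=0) relative to F.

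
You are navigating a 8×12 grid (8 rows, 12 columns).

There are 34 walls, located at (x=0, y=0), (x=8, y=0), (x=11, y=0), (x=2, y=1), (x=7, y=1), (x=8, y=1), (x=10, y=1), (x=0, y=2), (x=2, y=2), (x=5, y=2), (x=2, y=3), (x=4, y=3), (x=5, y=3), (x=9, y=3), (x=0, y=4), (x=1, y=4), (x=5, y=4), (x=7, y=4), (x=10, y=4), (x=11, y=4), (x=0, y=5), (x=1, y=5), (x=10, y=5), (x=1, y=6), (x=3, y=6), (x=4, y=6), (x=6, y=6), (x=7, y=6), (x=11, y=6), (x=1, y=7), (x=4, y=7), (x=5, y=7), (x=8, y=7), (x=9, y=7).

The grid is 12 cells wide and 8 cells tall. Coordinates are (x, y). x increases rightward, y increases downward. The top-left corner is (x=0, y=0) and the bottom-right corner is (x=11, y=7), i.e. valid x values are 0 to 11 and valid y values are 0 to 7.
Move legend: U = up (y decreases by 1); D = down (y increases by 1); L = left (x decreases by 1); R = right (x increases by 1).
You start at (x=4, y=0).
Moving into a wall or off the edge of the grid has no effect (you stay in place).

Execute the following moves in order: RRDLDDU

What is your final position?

Start: (x=4, y=0)
  R (right): (x=4, y=0) -> (x=5, y=0)
  R (right): (x=5, y=0) -> (x=6, y=0)
  D (down): (x=6, y=0) -> (x=6, y=1)
  L (left): (x=6, y=1) -> (x=5, y=1)
  D (down): blocked, stay at (x=5, y=1)
  D (down): blocked, stay at (x=5, y=1)
  U (up): (x=5, y=1) -> (x=5, y=0)
Final: (x=5, y=0)

Answer: Final position: (x=5, y=0)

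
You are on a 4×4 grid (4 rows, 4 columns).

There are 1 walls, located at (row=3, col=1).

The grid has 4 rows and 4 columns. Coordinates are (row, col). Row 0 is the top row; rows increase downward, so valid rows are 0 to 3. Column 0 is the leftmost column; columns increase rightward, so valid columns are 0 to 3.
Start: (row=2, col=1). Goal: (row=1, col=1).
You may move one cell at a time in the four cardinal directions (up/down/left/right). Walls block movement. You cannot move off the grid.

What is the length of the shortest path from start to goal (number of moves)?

Answer: Shortest path length: 1

Derivation:
BFS from (row=2, col=1) until reaching (row=1, col=1):
  Distance 0: (row=2, col=1)
  Distance 1: (row=1, col=1), (row=2, col=0), (row=2, col=2)  <- goal reached here
One shortest path (1 moves): (row=2, col=1) -> (row=1, col=1)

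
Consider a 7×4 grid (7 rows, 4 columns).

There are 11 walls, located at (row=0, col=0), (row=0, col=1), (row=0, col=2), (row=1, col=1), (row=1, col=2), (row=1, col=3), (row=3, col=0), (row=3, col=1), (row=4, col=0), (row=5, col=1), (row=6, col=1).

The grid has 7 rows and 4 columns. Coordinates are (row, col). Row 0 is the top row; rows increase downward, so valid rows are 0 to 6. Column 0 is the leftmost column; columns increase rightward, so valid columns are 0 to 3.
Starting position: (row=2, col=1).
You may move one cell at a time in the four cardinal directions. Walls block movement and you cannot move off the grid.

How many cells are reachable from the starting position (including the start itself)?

BFS flood-fill from (row=2, col=1):
  Distance 0: (row=2, col=1)
  Distance 1: (row=2, col=0), (row=2, col=2)
  Distance 2: (row=1, col=0), (row=2, col=3), (row=3, col=2)
  Distance 3: (row=3, col=3), (row=4, col=2)
  Distance 4: (row=4, col=1), (row=4, col=3), (row=5, col=2)
  Distance 5: (row=5, col=3), (row=6, col=2)
  Distance 6: (row=6, col=3)
Total reachable: 14 (grid has 17 open cells total)

Answer: Reachable cells: 14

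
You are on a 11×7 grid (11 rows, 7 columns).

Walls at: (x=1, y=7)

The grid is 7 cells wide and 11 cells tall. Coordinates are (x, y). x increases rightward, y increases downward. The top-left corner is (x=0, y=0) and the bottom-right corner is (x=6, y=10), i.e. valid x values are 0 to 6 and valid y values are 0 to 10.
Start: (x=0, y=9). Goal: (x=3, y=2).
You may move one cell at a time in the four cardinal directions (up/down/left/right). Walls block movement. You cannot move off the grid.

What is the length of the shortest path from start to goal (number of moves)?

Answer: Shortest path length: 10

Derivation:
BFS from (x=0, y=9) until reaching (x=3, y=2):
  Distance 0: (x=0, y=9)
  Distance 1: (x=0, y=8), (x=1, y=9), (x=0, y=10)
  Distance 2: (x=0, y=7), (x=1, y=8), (x=2, y=9), (x=1, y=10)
  Distance 3: (x=0, y=6), (x=2, y=8), (x=3, y=9), (x=2, y=10)
  Distance 4: (x=0, y=5), (x=1, y=6), (x=2, y=7), (x=3, y=8), (x=4, y=9), (x=3, y=10)
  Distance 5: (x=0, y=4), (x=1, y=5), (x=2, y=6), (x=3, y=7), (x=4, y=8), (x=5, y=9), (x=4, y=10)
  Distance 6: (x=0, y=3), (x=1, y=4), (x=2, y=5), (x=3, y=6), (x=4, y=7), (x=5, y=8), (x=6, y=9), (x=5, y=10)
  Distance 7: (x=0, y=2), (x=1, y=3), (x=2, y=4), (x=3, y=5), (x=4, y=6), (x=5, y=7), (x=6, y=8), (x=6, y=10)
  Distance 8: (x=0, y=1), (x=1, y=2), (x=2, y=3), (x=3, y=4), (x=4, y=5), (x=5, y=6), (x=6, y=7)
  Distance 9: (x=0, y=0), (x=1, y=1), (x=2, y=2), (x=3, y=3), (x=4, y=4), (x=5, y=5), (x=6, y=6)
  Distance 10: (x=1, y=0), (x=2, y=1), (x=3, y=2), (x=4, y=3), (x=5, y=4), (x=6, y=5)  <- goal reached here
One shortest path (10 moves): (x=0, y=9) -> (x=1, y=9) -> (x=2, y=9) -> (x=3, y=9) -> (x=3, y=8) -> (x=3, y=7) -> (x=3, y=6) -> (x=3, y=5) -> (x=3, y=4) -> (x=3, y=3) -> (x=3, y=2)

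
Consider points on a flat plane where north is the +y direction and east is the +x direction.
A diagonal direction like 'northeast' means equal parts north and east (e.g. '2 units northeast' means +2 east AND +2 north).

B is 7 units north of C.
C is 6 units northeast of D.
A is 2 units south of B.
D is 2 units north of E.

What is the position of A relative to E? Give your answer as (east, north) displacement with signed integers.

Place E at the origin (east=0, north=0).
  D is 2 units north of E: delta (east=+0, north=+2); D at (east=0, north=2).
  C is 6 units northeast of D: delta (east=+6, north=+6); C at (east=6, north=8).
  B is 7 units north of C: delta (east=+0, north=+7); B at (east=6, north=15).
  A is 2 units south of B: delta (east=+0, north=-2); A at (east=6, north=13).
Therefore A relative to E: (east=6, north=13).

Answer: A is at (east=6, north=13) relative to E.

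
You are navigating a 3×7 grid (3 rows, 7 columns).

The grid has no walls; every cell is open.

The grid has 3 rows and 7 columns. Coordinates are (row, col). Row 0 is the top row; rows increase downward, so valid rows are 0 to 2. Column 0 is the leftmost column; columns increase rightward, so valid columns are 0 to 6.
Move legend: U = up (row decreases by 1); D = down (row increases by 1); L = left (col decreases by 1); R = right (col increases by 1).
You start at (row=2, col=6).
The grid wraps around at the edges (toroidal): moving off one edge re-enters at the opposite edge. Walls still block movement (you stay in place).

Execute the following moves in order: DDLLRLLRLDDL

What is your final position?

Start: (row=2, col=6)
  D (down): (row=2, col=6) -> (row=0, col=6)
  D (down): (row=0, col=6) -> (row=1, col=6)
  L (left): (row=1, col=6) -> (row=1, col=5)
  L (left): (row=1, col=5) -> (row=1, col=4)
  R (right): (row=1, col=4) -> (row=1, col=5)
  L (left): (row=1, col=5) -> (row=1, col=4)
  L (left): (row=1, col=4) -> (row=1, col=3)
  R (right): (row=1, col=3) -> (row=1, col=4)
  L (left): (row=1, col=4) -> (row=1, col=3)
  D (down): (row=1, col=3) -> (row=2, col=3)
  D (down): (row=2, col=3) -> (row=0, col=3)
  L (left): (row=0, col=3) -> (row=0, col=2)
Final: (row=0, col=2)

Answer: Final position: (row=0, col=2)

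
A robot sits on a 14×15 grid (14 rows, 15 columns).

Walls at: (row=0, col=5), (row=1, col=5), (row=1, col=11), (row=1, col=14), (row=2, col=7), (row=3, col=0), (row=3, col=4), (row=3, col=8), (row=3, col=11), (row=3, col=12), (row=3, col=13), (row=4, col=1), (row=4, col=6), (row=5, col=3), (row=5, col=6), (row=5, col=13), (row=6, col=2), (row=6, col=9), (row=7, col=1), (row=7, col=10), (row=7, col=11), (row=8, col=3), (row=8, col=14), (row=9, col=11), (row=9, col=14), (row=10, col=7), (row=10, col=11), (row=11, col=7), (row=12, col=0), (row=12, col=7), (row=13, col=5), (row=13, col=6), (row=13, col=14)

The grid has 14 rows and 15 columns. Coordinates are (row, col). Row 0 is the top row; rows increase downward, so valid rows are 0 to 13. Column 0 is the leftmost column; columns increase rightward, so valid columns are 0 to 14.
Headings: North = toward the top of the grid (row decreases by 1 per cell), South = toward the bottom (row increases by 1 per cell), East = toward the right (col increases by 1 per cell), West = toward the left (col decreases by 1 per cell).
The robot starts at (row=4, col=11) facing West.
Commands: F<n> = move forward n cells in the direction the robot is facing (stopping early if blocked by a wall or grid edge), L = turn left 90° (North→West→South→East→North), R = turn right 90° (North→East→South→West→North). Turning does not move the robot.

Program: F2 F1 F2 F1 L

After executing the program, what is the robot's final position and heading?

Start: (row=4, col=11), facing West
  F2: move forward 2, now at (row=4, col=9)
  F1: move forward 1, now at (row=4, col=8)
  F2: move forward 1/2 (blocked), now at (row=4, col=7)
  F1: move forward 0/1 (blocked), now at (row=4, col=7)
  L: turn left, now facing South
Final: (row=4, col=7), facing South

Answer: Final position: (row=4, col=7), facing South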